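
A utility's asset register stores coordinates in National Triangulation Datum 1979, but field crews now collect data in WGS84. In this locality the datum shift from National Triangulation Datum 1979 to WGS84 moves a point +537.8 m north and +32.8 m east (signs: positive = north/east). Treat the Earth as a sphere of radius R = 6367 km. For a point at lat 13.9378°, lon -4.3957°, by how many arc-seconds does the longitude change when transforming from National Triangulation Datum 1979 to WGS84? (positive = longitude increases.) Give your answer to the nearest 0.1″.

Δλ = 1.1″

At latitude 13.9378°, cos φ = 0.970558.
One radian of longitude at latitude φ spans R cos φ, so Δλ = ΔE / (R cos φ) = 32.8 / (6367000 × 0.970558) = 5.3078e-06 rad = 1.095″.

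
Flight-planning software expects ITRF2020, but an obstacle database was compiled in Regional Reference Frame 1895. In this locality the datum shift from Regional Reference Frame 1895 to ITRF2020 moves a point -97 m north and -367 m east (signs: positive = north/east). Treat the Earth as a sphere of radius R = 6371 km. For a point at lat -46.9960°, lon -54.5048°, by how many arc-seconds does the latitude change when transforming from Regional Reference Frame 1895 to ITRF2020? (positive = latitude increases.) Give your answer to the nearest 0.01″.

On a sphere of radius R, 1 rad of latitude = R, so Δφ = ΔN / R = -97.0 / 6371000 = -1.5225e-05 rad = -3.140″.

Δφ = -3.14″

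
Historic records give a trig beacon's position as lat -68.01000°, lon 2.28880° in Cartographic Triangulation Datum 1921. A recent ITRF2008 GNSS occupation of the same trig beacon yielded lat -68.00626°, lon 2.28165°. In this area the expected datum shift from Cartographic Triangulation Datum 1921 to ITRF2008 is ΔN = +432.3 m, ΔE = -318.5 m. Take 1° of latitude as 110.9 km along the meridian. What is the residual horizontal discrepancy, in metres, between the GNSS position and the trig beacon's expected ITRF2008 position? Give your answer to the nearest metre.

Observed coordinate differences: Δφ = +0.00374°, Δλ = -0.00715°.
Converting to metres (1° lat = 110900 m, cos φ = 0.374445): observed ΔN = 414.8 m, observed ΔE = -296.9 m.
Subtracting the expected shift leaves a residual of 414.8 − (432.3) = -17.5 m north and -296.9 − (-318.5) = 21.6 m east.
Residual distance = √((-17.5)² + 21.6²) = 27.8 m.

28 m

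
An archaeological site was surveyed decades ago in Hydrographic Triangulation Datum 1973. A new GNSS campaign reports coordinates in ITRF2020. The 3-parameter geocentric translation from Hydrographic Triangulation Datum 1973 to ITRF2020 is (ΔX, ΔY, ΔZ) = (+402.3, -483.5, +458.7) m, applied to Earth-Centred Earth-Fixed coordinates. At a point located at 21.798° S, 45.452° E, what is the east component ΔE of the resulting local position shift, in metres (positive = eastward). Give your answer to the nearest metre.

The local east axis at (φ, λ) is (−sin λ, cos λ, 0), so ΔE = −sin(45.452°)·402.3 + cos(45.452°)·(-483.5) = -625.88 m.

ΔE = -626 m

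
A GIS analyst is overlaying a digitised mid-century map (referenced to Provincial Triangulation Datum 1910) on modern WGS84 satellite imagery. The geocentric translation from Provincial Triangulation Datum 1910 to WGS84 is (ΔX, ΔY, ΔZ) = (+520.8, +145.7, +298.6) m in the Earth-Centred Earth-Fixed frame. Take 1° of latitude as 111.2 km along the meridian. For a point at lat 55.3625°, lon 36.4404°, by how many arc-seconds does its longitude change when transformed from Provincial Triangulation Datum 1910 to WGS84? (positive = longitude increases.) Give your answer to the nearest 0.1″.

Δλ = -10.9″

sin φ = 0.822765, cos φ = 0.568382, sin λ = 0.593986, cos λ = 0.804475.
East component: ΔE = −sin λ·ΔX + cos λ·ΔY = −(0.593986)(520.8) + (0.804475)(145.7) = -192.14 m.
1° of latitude spans 111200 m; at latitude φ, 1° of longitude spans that × cos φ = 63204.1 m, so Δλ = -192.14 / 63204.1 × 3600 = -10.944″.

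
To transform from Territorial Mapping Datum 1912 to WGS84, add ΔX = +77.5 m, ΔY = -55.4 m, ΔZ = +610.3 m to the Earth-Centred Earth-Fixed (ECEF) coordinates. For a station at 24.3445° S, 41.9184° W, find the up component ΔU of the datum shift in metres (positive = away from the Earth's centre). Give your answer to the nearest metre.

ΔU = -165 m

The local up (radial) axis is (cos φ cos λ, cos φ sin λ, sin φ), giving ΔU = 52.540 + 33.720 − 251.579 = -165.32 m.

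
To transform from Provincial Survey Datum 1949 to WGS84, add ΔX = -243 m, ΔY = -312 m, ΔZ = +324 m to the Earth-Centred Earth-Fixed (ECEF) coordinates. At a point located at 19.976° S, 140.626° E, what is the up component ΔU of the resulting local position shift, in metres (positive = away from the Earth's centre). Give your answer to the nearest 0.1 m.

ΔU = -120.2 m

At φ = -19.976°, λ = 140.626°: sin φ = -0.341626, cos φ = 0.939836, sin λ = 0.634380, cos λ = -0.773022.
ΔU = cos φ cos λ·ΔX + cos φ sin λ·ΔY + sin φ·ΔZ = (0.939836)(-0.773022)(-243) + (0.939836)(0.634380)(-312) + (-0.341626)(324) = -120.16 m.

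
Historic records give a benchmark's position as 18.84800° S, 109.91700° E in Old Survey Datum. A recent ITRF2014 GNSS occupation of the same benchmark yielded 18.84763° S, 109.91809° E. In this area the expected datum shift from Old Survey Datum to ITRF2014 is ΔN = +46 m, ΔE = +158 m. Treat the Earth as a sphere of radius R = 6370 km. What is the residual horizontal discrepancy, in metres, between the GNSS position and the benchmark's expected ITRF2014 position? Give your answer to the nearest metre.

Observed coordinate differences: Δφ = +0.00037°, Δλ = +0.00109°.
Converting to metres (1° lat = 111177 m, cos φ = 0.946379): observed ΔN = 41.1 m, observed ΔE = 114.7 m.
Subtracting the expected shift leaves a residual of 41.1 − (46) = -4.9 m north and 114.7 − (158) = -43.3 m east.
Residual distance = √((-4.9)² + (-43.3)²) = 43.6 m.

44 m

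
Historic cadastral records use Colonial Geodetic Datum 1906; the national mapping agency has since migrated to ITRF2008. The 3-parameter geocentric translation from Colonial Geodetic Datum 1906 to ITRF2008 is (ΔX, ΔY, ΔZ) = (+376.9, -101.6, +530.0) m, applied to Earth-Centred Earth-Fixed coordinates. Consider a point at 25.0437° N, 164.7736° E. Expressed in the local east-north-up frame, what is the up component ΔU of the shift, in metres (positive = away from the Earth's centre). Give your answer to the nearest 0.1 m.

ΔU = -129.3 m

The local up (radial) axis is (cos φ cos λ, cos φ sin λ, sin φ), giving ΔU = -329.479 − 24.175 + 224.354 = -129.30 m.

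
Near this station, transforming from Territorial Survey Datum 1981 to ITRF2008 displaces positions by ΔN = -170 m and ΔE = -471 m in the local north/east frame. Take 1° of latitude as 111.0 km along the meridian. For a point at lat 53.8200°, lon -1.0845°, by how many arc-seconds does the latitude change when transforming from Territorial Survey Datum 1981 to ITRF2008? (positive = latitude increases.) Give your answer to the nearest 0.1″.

Δφ = -5.5″

1° of latitude = 111.0 km, so Δφ = -170.0 / 111000 = -0.0015315° = -5.514″.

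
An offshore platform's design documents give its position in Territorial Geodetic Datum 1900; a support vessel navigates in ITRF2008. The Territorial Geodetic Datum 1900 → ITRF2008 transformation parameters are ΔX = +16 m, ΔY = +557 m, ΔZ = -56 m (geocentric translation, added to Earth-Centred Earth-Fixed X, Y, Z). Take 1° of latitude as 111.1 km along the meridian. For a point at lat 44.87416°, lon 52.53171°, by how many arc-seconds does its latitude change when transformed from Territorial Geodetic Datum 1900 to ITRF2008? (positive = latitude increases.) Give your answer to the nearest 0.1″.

Δφ = -11.6″

sin φ = 0.705552, cos φ = 0.708658, sin λ = 0.793690, cos λ = 0.608322.
North component: ΔN = −sin φ cos λ·ΔX − sin φ sin λ·ΔY + cos φ·ΔZ = −(0.705552)(0.608322)(16) − (0.705552)(0.793690)(557) + (0.708658)(-56) = -358.47 m.
1° of latitude spans 111100 m, so Δφ = -358.47 / 111100 × 3600 = -11.615″.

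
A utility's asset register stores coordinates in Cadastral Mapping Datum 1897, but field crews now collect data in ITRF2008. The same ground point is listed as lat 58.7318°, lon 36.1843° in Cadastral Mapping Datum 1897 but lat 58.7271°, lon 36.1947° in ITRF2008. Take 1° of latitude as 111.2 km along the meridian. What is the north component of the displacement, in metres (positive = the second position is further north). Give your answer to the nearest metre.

ΔN = -523 m

Δφ = 58.7271° − 58.7318° = -0.0047°; Δλ = 36.1947° − 36.1843° = +0.0104°.
ΔN = Δφ × 111200 = -522.6 m; ΔE = Δλ × 111200 × cos(58.7318°) = +0.0104 × 111200 × 0.519045 = 600.3 m.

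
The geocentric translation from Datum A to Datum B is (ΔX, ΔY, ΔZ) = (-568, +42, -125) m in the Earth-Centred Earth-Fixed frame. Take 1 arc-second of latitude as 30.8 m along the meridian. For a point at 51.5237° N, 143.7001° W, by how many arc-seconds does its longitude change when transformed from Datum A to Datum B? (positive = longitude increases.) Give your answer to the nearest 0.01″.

Δλ = -19.31″

sin φ = 0.782866, cos φ = 0.622191, sin λ = -0.592012, cos λ = -0.805929.
East component: ΔE = −sin λ·ΔX + cos λ·ΔY = −(-0.592012)(-568) + (-0.805929)(42) = -370.11 m.
1° of latitude spans 3600 × 30.80 = 110880 m; at latitude φ, 1° of longitude spans that × cos φ = 68988.5 m, so Δλ = -370.11 / 68988.5 × 3600 = -19.313″.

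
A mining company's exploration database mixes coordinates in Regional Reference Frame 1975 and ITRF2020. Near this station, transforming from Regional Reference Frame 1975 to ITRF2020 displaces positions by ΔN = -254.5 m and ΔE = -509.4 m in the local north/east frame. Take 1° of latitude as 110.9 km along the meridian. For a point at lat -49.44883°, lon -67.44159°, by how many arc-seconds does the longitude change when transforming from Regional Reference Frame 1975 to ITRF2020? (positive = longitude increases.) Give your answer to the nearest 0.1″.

At latitude -49.44883°, cos φ = 0.650127.
1° of longitude at this latitude = 110.9 × cos φ = 72.10 km, so Δλ = -509.4 / 72099.1 = -0.0070653° = -25.435″.

Δλ = -25.4″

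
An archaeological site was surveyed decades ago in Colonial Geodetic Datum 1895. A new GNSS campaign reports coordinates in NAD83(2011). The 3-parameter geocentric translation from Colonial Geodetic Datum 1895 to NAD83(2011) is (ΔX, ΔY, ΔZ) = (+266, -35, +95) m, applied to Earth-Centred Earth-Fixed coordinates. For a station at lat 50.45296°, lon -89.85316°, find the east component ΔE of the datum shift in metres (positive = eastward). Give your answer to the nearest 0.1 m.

ΔE = 265.9 m

The local east axis at (φ, λ) is (−sin λ, cos λ, 0), so ΔE = −sin(-89.85316°)·266 + cos(-89.85316°)·(-35) = 265.91 m.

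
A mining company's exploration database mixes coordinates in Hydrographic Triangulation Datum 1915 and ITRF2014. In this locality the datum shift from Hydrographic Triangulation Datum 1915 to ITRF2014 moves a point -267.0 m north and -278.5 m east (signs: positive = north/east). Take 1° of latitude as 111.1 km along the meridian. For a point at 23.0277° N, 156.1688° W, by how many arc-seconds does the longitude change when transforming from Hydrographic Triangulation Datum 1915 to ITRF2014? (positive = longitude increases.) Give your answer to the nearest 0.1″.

At latitude 23.0277°, cos φ = 0.920316.
1° of longitude at this latitude = 111.1 × cos φ = 102.25 km, so Δλ = -278.5 / 102247.1 = -0.0027238° = -9.806″.

Δλ = -9.8″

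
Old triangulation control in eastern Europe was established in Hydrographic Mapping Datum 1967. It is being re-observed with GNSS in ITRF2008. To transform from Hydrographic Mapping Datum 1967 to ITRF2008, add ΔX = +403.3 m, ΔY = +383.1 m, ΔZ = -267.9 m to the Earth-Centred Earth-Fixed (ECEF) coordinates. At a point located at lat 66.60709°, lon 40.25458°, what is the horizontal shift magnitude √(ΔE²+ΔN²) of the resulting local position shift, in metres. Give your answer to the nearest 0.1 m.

At φ = 66.60709°, λ = 40.25458°: sin φ = 0.917804, cos φ = 0.397034, sin λ = 0.646185, cos λ = 0.763181.
ΔE = −sin λ·ΔX + cos λ·ΔY = −(0.646185)·(403.3) + (0.763181)·(383.1) = 31.77 m.
ΔN = −sin φ cos λ·ΔX − sin φ sin λ·ΔY + cos φ·ΔZ = −(0.917804)(0.763181)(403.3) − (0.917804)(0.646185)(383.1) + (0.397034)(-267.9) = -616.06 m.
Horizontal magnitude = √(ΔE² + ΔN²) = √(31.77² + (-616.06)²) = 616.88 m.

616.9 m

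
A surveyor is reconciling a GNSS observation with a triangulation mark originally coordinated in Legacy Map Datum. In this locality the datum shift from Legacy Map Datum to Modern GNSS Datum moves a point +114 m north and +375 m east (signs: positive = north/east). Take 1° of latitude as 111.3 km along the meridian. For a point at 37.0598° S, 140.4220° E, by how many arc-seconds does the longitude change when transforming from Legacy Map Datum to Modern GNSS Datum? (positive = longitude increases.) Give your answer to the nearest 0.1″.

Δλ = 15.2″

At latitude -37.0598°, cos φ = 0.798007.
1° of longitude at this latitude = 111.3 × cos φ = 88.82 km, so Δλ = 375.0 / 88818.2 = 0.0042221° = 15.200″.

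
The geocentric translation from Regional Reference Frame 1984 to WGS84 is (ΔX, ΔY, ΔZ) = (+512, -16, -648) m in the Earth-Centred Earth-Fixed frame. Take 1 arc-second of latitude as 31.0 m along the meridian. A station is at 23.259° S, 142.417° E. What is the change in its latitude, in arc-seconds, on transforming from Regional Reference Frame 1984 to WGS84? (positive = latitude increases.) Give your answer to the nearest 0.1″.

sin φ = -0.394888, cos φ = 0.918729, sin λ = 0.609910, cos λ = -0.792471.
North component: ΔN = −sin φ cos λ·ΔX − sin φ sin λ·ΔY + cos φ·ΔZ = −(-0.394888)(-0.792471)(512) − (-0.394888)(0.609910)(-16) + (0.918729)(-648) = -759.41 m.
1° of latitude spans 3600 × 31.00 = 111600 m, so Δφ = -759.41 / 111600 × 3600 = -24.497″.

Δφ = -24.5″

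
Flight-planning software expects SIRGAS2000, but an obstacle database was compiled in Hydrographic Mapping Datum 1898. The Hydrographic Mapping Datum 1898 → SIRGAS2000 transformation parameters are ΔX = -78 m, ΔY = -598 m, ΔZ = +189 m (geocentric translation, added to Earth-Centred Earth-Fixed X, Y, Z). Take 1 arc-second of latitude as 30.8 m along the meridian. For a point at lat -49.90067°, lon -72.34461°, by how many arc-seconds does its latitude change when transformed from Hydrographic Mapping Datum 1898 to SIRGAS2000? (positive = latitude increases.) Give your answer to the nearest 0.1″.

sin φ = -0.764929, cos φ = 0.644115, sin λ = -0.952898, cos λ = 0.303291.
North component: ΔN = −sin φ cos λ·ΔX − sin φ sin λ·ΔY + cos φ·ΔZ = −(-0.764929)(0.303291)(-78) − (-0.764929)(-0.952898)(-598) + (0.644115)(189) = 539.52 m.
1° of latitude spans 3600 × 30.80 = 110880 m, so Δφ = 539.52 / 110880 × 3600 = 17.517″.

Δφ = 17.5″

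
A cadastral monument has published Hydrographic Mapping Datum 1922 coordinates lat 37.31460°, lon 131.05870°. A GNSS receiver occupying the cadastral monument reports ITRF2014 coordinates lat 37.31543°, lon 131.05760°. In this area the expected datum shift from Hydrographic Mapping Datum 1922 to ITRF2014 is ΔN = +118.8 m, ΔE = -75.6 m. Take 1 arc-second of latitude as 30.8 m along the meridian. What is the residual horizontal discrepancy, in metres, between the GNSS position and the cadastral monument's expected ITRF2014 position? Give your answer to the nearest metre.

34 m

Observed coordinate differences: Δφ = +0.00083°, Δλ = -0.00110°.
Converting to metres (1° lat = 110880 m, cos φ = 0.795319): observed ΔN = 92.0 m, observed ΔE = -97.0 m.
Subtracting the expected shift leaves a residual of 92.0 − (118.8) = -26.8 m north and -97.0 − (-75.6) = -21.4 m east.
Residual distance = √((-26.8)² + (-21.4)²) = 34.3 m.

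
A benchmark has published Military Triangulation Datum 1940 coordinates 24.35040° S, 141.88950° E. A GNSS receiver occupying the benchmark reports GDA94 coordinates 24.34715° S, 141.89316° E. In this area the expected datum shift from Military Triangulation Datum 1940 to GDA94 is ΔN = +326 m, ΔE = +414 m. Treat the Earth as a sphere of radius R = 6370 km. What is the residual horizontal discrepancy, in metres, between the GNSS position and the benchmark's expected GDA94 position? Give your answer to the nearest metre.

Observed coordinate differences: Δφ = +0.00325°, Δλ = +0.00366°.
Converting to metres (1° lat = 111177 m, cos φ = 0.911041): observed ΔN = 361.3 m, observed ΔE = 370.7 m.
Subtracting the expected shift leaves a residual of 361.3 − (326) = 35.3 m north and 370.7 − (414) = -43.3 m east.
Residual distance = √(35.3² + (-43.3)²) = 55.9 m.

56 m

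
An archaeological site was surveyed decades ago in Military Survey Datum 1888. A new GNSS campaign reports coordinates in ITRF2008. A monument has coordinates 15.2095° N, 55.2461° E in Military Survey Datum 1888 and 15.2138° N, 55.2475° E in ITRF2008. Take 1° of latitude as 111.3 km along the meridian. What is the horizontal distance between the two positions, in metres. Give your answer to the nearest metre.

Δφ = 15.2138° − 15.2095° = +0.0043°; Δλ = 55.2475° − 55.2461° = +0.0014°.
ΔN = Δφ × 111300 = 478.6 m; ΔE = Δλ × 111300 × cos(15.2095°) = +0.0014 × 111300 × 0.964973 = 150.4 m.
Distance = √(ΔE² + ΔN²) = √(150.4² + 478.6²) = 501.7 m.

502 m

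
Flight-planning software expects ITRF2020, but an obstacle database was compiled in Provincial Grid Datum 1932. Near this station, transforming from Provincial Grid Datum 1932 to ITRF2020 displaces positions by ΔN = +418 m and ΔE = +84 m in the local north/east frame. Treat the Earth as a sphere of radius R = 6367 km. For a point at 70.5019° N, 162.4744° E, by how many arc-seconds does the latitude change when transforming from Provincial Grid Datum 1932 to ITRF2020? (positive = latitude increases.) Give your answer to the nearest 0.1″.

Δφ = 13.5″

On a sphere of radius R, 1 rad of latitude = R, so Δφ = ΔN / R = 418.0 / 6367000 = 6.5651e-05 rad = 13.541″.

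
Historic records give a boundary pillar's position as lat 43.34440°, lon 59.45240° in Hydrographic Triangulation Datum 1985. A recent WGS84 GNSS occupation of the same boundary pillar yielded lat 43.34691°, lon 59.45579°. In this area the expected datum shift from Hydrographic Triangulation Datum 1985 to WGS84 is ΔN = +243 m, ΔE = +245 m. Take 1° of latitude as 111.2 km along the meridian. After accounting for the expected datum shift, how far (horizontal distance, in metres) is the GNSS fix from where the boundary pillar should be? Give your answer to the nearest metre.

46 m

Observed coordinate differences: Δφ = +0.00251°, Δλ = +0.00339°.
Converting to metres (1° lat = 111200 m, cos φ = 0.727241): observed ΔN = 279.1 m, observed ΔE = 274.1 m.
Subtracting the expected shift leaves a residual of 279.1 − (243) = 36.1 m north and 274.1 − (245) = 29.1 m east.
Residual distance = √(36.1² + 29.1²) = 46.4 m.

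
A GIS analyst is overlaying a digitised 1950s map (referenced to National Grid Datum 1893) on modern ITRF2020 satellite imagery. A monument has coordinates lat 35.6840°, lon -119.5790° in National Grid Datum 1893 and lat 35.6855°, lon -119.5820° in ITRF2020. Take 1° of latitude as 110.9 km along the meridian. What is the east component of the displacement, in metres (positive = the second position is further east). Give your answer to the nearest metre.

Δφ = 35.6855° − 35.6840° = +0.0015°; Δλ = -119.5820° − -119.5790° = -0.0030°.
ΔN = Δφ × 110900 = 166.4 m; ΔE = Δλ × 110900 × cos(35.6840°) = -0.0030 × 110900 × 0.812246 = -270.2 m.

ΔE = -270 m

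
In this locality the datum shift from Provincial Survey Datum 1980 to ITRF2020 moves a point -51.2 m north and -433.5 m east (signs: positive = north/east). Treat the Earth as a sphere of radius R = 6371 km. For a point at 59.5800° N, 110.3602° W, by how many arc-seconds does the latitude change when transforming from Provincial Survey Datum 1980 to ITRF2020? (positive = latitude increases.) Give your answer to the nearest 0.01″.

Δφ = -1.66″

On a sphere of radius R, 1 rad of latitude = R, so Δφ = ΔN / R = -51.2 / 6371000 = -8.0364e-06 rad = -1.658″.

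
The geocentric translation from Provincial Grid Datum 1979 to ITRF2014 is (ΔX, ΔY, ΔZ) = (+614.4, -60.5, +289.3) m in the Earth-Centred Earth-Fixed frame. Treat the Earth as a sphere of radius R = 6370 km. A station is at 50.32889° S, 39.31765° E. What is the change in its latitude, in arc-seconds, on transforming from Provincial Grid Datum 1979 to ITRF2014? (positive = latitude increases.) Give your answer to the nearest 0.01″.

Δφ = 16.87″

sin φ = -0.769722, cos φ = 0.638380, sin λ = 0.633619, cos λ = 0.773645.
North component: ΔN = −sin φ cos λ·ΔX − sin φ sin λ·ΔY + cos φ·ΔZ = −(-0.769722)(0.773645)(614.4) − (-0.769722)(0.633619)(-60.5) + (0.638380)(289.3) = 521.05 m.
1° of latitude spans πR/180 = 111177 m, so Δφ = 521.05 / 111177 × 3600 = 16.872″.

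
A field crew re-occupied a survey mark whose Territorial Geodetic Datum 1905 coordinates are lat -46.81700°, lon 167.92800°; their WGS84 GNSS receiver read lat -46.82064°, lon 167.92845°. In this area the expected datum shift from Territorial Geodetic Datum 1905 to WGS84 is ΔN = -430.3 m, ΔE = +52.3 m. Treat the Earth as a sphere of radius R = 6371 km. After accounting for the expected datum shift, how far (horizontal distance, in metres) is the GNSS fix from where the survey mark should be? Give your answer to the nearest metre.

31 m

Observed coordinate differences: Δφ = -0.00364°, Δλ = +0.00045°.
Converting to metres (1° lat = 111195 m, cos φ = 0.684331): observed ΔN = -404.7 m, observed ΔE = 34.2 m.
Subtracting the expected shift leaves a residual of -404.7 − (-430.3) = 25.6 m north and 34.2 − (52.3) = -18.1 m east.
Residual distance = √(25.6² + (-18.1)²) = 31.3 m.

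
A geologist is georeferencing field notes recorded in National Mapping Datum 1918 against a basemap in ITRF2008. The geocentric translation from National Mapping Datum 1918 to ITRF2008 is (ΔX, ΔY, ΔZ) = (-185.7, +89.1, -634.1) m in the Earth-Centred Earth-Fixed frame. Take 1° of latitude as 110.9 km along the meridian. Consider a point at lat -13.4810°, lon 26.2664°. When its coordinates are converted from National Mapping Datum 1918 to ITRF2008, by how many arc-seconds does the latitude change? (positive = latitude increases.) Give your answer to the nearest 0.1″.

sin φ = -0.233123, cos φ = 0.972447, sin λ = 0.442545, cos λ = 0.896746.
North component: ΔN = −sin φ cos λ·ΔX − sin φ sin λ·ΔY + cos φ·ΔZ = −(-0.233123)(0.896746)(-185.7) − (-0.233123)(0.442545)(89.1) + (0.972447)(-634.1) = -646.26 m.
1° of latitude spans 110900 m, so Δφ = -646.26 / 110900 × 3600 = -20.979″.

Δφ = -21.0″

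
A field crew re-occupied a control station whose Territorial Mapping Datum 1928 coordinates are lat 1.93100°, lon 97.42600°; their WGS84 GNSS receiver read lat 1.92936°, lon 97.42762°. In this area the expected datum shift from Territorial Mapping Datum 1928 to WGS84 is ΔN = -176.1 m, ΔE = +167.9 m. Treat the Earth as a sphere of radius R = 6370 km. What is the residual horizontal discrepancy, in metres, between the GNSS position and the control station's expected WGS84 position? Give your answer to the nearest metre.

14 m

Observed coordinate differences: Δφ = -0.00164°, Δλ = +0.00162°.
Converting to metres (1° lat = 111177 m, cos φ = 0.999432): observed ΔN = -182.3 m, observed ΔE = 180.0 m.
Subtracting the expected shift leaves a residual of -182.3 − (-176.1) = -6.2 m north and 180.0 − (167.9) = 12.1 m east.
Residual distance = √((-6.2)² + 12.1²) = 13.6 m.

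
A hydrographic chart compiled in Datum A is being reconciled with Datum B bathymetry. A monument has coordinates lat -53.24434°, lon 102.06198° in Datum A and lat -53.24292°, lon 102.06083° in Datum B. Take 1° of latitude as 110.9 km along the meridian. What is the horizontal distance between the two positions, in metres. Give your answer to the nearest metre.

175 m

Δφ = -53.24292° − -53.24434° = +0.00142°; Δλ = 102.06083° − 102.06198° = -0.00115°.
ΔN = Δφ × 110900 = 157.5 m; ΔE = Δλ × 110900 × cos(-53.24434°) = -0.00115 × 110900 × 0.598404 = -76.3 m.
Distance = √(ΔE² + ΔN²) = √((-76.3)² + 157.5²) = 175.0 m.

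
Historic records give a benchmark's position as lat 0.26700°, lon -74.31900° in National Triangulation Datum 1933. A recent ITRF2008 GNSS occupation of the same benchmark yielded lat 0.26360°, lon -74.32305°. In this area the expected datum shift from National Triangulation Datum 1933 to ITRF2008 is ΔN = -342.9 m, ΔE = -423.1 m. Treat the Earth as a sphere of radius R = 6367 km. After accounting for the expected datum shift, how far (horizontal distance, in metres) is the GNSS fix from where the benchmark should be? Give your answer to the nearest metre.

44 m

Observed coordinate differences: Δφ = -0.00340°, Δλ = -0.00405°.
Converting to metres (1° lat = 111125 m, cos φ = 0.999989): observed ΔN = -377.8 m, observed ΔE = -450.1 m.
Subtracting the expected shift leaves a residual of -377.8 − (-342.9) = -34.9 m north and -450.1 − (-423.1) = -27.0 m east.
Residual distance = √((-34.9)² + (-27.0)²) = 44.1 m.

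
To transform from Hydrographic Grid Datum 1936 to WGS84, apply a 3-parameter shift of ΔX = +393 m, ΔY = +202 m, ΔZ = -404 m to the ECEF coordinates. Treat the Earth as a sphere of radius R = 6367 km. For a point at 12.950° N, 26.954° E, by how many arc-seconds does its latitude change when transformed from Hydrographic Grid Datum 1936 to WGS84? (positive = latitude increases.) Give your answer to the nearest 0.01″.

Δφ = -15.96″

sin φ = 0.224101, cos φ = 0.974566, sin λ = 0.453275, cos λ = 0.891371.
North component: ΔN = −sin φ cos λ·ΔX − sin φ sin λ·ΔY + cos φ·ΔZ = −(0.224101)(0.891371)(393) − (0.224101)(0.453275)(202) + (0.974566)(-404) = -492.75 m.
1° of latitude spans πR/180 = 111125 m, so Δφ = -492.75 / 111125 × 3600 = -15.963″.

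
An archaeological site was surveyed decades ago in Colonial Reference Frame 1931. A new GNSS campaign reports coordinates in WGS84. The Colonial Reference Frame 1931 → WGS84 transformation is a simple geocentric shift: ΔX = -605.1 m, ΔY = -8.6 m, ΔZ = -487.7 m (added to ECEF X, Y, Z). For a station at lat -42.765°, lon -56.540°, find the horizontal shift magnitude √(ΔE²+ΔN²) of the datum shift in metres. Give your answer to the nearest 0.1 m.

771.8 m

At φ = -42.765°, λ = -56.540°: sin φ = -0.678993, cos φ = 0.734145, sin λ = -0.834271, cos λ = 0.551355.
ΔE = −sin λ·ΔX + cos λ·ΔY = −(-0.834271)·(-605.1) + (0.551355)·(-8.6) = -509.56 m.
ΔN = −sin φ cos λ·ΔX − sin φ sin λ·ΔY + cos φ·ΔZ = −(-0.678993)(0.551355)(-605.1) − (-0.678993)(-0.834271)(-8.6) + (0.734145)(-487.7) = -579.70 m.
Horizontal magnitude = √(ΔE² + ΔN²) = √((-509.56)² + (-579.70)²) = 771.82 m.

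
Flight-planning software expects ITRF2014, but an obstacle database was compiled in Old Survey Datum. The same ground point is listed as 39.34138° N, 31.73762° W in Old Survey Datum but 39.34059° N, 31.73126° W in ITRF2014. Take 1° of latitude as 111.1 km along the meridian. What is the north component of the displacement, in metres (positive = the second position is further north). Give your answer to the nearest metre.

ΔN = -88 m

Δφ = 39.34059° − 39.34138° = -0.00079°; Δλ = -31.73126° − -31.73762° = +0.00636°.
ΔN = Δφ × 111100 = -87.8 m; ΔE = Δλ × 111100 × cos(39.34138°) = +0.00636 × 111100 × 0.773383 = 546.5 m.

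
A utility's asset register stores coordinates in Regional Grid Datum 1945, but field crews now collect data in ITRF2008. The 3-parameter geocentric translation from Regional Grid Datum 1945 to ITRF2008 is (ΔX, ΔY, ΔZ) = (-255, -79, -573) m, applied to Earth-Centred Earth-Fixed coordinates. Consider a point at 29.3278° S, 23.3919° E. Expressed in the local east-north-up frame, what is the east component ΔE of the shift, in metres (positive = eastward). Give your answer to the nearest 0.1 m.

The local east axis at (φ, λ) is (−sin λ, cos λ, 0), so ΔE = −sin(23.3919°)·(-255) + cos(23.3919°)·(-79) = 28.73 m.

ΔE = 28.7 m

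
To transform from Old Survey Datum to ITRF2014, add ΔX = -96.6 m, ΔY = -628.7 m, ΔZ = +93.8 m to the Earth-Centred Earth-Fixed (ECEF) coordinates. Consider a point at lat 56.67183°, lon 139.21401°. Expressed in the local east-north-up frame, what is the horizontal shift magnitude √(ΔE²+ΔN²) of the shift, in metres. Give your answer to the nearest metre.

634 m

The local east axis at (φ, λ) is (−sin λ, cos λ, 0), so ΔE = −sin(139.21401°)·(-96.6) + cos(139.21401°)·(-628.7) = 539.13 m.
The local north axis is (−sin φ cos λ, −sin φ sin λ, cos φ), giving ΔN = -61.112 + 343.146 + 51.537 = 333.57 m.
Horizontal magnitude = √(ΔE² + ΔN²) = √(539.13² + 333.57²) = 633.98 m.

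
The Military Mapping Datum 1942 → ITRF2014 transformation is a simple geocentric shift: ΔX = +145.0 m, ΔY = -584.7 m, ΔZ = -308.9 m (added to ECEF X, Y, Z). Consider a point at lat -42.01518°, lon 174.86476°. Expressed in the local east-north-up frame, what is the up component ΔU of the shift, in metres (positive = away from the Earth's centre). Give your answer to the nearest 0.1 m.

ΔU = 60.6 m

The local up (radial) axis is (cos φ cos λ, cos φ sin λ, sin φ), giving ΔU = -107.298 − 38.883 + 206.755 = 60.57 m.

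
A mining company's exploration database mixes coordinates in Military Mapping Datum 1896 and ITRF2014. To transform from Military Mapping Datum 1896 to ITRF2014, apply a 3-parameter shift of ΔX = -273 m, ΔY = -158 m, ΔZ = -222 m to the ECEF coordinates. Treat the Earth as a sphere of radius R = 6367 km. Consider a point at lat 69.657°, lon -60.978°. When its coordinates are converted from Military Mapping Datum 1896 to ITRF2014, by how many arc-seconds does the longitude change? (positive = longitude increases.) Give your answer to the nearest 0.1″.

Δλ = -29.4″

sin φ = 0.937628, cos φ = 0.347639, sin λ = -0.874433, cos λ = 0.485145.
East component: ΔE = −sin λ·ΔX + cos λ·ΔY = −(-0.874433)(-273) + (0.485145)(-158) = -315.37 m.
1° of latitude spans πR/180 = 111125 m; at latitude φ, 1° of longitude spans that × cos φ = 38631.5 m, so Δλ = -315.37 / 38631.5 × 3600 = -29.389″.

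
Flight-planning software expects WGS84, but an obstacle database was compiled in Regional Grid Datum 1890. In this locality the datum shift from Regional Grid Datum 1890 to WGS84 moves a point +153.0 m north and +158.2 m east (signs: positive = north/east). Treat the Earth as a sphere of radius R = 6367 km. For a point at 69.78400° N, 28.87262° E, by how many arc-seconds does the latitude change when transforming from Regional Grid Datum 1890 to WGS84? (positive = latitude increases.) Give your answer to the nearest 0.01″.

Δφ = 4.96″

On a sphere of radius R, 1 rad of latitude = R, so Δφ = ΔN / R = 153.0 / 6367000 = 2.4030e-05 rad = 4.957″.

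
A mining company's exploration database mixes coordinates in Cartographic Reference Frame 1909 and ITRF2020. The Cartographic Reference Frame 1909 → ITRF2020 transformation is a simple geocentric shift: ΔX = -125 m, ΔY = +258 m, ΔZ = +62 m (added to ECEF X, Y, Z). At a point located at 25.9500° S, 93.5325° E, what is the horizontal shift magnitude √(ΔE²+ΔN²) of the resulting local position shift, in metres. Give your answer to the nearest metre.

The local east axis at (φ, λ) is (−sin λ, cos λ, 0), so ΔE = −sin(93.5325°)·(-125) + cos(93.5325°)·258 = 108.87 m.
The local north axis is (−sin φ cos λ, −sin φ sin λ, cos φ), giving ΔN = 3.370 + 112.683 + 55.749 = 171.80 m.
Horizontal magnitude = √(ΔE² + ΔN²) = √(108.87² + 171.80²) = 203.39 m.

203 m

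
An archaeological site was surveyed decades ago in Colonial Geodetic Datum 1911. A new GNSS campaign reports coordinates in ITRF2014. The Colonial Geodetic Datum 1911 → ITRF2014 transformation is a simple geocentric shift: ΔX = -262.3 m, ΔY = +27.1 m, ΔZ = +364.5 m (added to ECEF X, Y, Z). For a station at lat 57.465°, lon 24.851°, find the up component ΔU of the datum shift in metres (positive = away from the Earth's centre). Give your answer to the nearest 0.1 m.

At φ = 57.465°, λ = 24.851°: sin φ = 0.843063, cos φ = 0.537815, sin λ = 0.420260, cos λ = 0.907404.
ΔU = cos φ cos λ·ΔX + cos φ sin λ·ΔY + sin φ·ΔZ = (0.537815)(0.907404)(-262.3) + (0.537815)(0.420260)(27.1) + (0.843063)(364.5) = 185.42 m.

ΔU = 185.4 m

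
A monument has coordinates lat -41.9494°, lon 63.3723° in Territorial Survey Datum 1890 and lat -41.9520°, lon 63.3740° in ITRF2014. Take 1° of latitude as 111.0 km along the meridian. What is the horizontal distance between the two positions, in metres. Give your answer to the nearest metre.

321 m

Δφ = -41.9520° − -41.9494° = -0.0026°; Δλ = 63.3740° − 63.3723° = +0.0017°.
ΔN = Δφ × 111000 = -288.6 m; ΔE = Δλ × 111000 × cos(-41.9494°) = +0.0017 × 111000 × 0.743735 = 140.3 m.
Distance = √(ΔE² + ΔN²) = √(140.3² + (-288.6)²) = 320.9 m.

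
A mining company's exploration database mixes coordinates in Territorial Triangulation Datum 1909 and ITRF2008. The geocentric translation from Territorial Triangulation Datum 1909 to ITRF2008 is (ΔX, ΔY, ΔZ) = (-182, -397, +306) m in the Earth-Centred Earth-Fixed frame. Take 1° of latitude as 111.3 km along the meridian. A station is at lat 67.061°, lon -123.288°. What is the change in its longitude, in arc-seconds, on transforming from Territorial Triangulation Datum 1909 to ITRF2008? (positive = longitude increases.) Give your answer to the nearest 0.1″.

Δλ = 5.5″

sin φ = 0.920920, cos φ = 0.389751, sin λ = -0.835922, cos λ = -0.548848.
East component: ΔE = −sin λ·ΔX + cos λ·ΔY = −(-0.835922)(-182) + (-0.548848)(-397) = 65.75 m.
1° of latitude spans 111300 m; at latitude φ, 1° of longitude spans that × cos φ = 43379.3 m, so Δλ = 65.75 / 43379.3 × 3600 = 5.457″.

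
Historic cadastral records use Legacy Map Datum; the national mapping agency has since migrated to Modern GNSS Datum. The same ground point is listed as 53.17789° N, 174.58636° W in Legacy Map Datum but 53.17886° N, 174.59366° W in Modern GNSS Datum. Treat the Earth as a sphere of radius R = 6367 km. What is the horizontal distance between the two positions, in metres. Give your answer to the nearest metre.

498 m

Δφ = 53.17886° − 53.17789° = +0.00097°; Δλ = -174.59366° − -174.58636° = -0.00730°.
1° along a meridian = πR/180 = 111125 m.
ΔN = Δφ × 111125 = 107.8 m; ΔE = Δλ × 111125 × cos(53.17789°) = -0.00730 × 111125 × 0.599333 = -486.2 m.
Distance = √(ΔE² + ΔN²) = √((-486.2)² + 107.8²) = 498.0 m.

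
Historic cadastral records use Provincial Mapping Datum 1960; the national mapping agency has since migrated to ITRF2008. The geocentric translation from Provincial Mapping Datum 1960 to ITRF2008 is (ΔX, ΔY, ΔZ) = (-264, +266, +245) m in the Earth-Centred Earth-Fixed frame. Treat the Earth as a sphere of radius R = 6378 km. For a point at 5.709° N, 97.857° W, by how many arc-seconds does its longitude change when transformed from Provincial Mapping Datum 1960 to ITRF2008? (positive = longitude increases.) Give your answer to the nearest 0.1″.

sin φ = 0.099476, cos φ = 0.995040, sin λ = -0.990612, cos λ = -0.136701.
East component: ΔE = −sin λ·ΔX + cos λ·ΔY = −(-0.990612)(-264) + (-0.136701)(266) = -297.88 m.
1° of latitude spans πR/180 = 111317 m; at latitude φ, 1° of longitude spans that × cos φ = 110765.0 m, so Δλ = -297.88 / 110765.0 × 3600 = -9.682″.

Δλ = -9.7″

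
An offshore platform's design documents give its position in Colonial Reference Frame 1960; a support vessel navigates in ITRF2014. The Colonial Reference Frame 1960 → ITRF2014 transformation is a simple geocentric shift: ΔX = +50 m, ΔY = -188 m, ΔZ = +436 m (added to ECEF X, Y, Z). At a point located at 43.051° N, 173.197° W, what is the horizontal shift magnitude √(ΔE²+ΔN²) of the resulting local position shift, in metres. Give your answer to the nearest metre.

388 m

At φ = 43.051°, λ = -173.197°: sin φ = 0.682649, cos φ = 0.730746, sin λ = -0.118456, cos λ = -0.992959.
ΔE = −sin λ·ΔX + cos λ·ΔY = −(-0.118456)·(50) + (-0.992959)·(-188) = 192.60 m.
ΔN = −sin φ cos λ·ΔX − sin φ sin λ·ΔY + cos φ·ΔZ = −(0.682649)(-0.992959)(50) − (0.682649)(-0.118456)(-188) + (0.730746)(436) = 337.30 m.
Horizontal magnitude = √(ΔE² + ΔN²) = √(192.60² + 337.30²) = 388.41 m.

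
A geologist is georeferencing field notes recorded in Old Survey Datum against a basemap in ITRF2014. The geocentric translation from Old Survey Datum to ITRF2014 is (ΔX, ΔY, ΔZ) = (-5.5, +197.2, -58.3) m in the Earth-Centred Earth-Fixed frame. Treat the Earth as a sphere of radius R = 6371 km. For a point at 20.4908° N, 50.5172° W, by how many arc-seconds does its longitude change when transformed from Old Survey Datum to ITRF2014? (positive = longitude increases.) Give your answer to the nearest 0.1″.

sin φ = 0.350057, cos φ = 0.936728, sin λ = -0.771815, cos λ = 0.635847.
East component: ΔE = −sin λ·ΔX + cos λ·ΔY = −(-0.771815)(-5.5) + (0.635847)(197.2) = 121.14 m.
1° of latitude spans πR/180 = 111195 m; at latitude φ, 1° of longitude spans that × cos φ = 104159.4 m, so Δλ = 121.14 / 104159.4 × 3600 = 4.187″.

Δλ = 4.2″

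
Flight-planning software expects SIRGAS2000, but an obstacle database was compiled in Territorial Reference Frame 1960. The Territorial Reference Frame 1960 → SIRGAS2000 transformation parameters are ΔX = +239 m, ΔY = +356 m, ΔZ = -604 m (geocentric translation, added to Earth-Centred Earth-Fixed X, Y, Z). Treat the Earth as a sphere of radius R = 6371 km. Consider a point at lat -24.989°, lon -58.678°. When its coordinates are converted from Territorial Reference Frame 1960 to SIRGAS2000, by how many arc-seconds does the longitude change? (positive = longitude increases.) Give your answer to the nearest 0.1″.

sin φ = -0.422444, cos φ = 0.906389, sin λ = -0.854259, cos λ = 0.519847.
East component: ΔE = −sin λ·ΔX + cos λ·ΔY = −(-0.854259)(239) + (0.519847)(356) = 389.23 m.
1° of latitude spans πR/180 = 111195 m; at latitude φ, 1° of longitude spans that × cos φ = 100785.8 m, so Δλ = 389.23 / 100785.8 × 3600 = 13.903″.

Δλ = 13.9″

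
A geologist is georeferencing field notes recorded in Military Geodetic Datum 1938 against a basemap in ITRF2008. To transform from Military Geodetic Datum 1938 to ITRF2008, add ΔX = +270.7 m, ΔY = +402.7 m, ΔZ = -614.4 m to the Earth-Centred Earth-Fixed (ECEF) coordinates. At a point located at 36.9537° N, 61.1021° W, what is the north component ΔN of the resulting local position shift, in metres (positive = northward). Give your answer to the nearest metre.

ΔN = -358 m

The local north axis is (−sin φ cos λ, −sin φ sin λ, cos φ), giving ΔN = -78.642 + 211.946 − 490.980 = -357.68 m.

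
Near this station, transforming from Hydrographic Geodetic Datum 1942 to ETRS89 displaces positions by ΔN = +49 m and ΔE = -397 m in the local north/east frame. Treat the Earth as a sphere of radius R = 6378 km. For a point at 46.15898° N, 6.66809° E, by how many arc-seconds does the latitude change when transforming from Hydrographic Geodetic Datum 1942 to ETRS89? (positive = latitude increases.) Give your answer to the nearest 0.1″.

On a sphere of radius R, 1 rad of latitude = R, so Δφ = ΔN / R = 49.0 / 6378000 = 7.6827e-06 rad = 1.585″.

Δφ = 1.6″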